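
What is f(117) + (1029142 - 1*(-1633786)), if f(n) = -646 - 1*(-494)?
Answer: 2662776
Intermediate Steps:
f(n) = -152 (f(n) = -646 + 494 = -152)
f(117) + (1029142 - 1*(-1633786)) = -152 + (1029142 - 1*(-1633786)) = -152 + (1029142 + 1633786) = -152 + 2662928 = 2662776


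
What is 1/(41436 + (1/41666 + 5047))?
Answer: 41666/1936760679 ≈ 2.1513e-5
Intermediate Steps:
1/(41436 + (1/41666 + 5047)) = 1/(41436 + 210288303/41666) = 1/(1936760679/41666) = 41666/1936760679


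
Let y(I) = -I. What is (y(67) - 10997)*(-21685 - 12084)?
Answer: 373620216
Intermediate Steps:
(y(67) - 10997)*(-21685 - 12084) = (-1*67 - 10997)*(-21685 - 12084) = (-67 - 10997)*(-33769) = -11064*(-33769) = 373620216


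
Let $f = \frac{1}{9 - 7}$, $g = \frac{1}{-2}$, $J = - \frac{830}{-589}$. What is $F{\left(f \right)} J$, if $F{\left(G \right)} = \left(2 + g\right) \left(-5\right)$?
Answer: $- \frac{6225}{589} \approx -10.569$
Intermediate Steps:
$J = \frac{830}{589}$ ($J = \left(-830\right) \left(- \frac{1}{589}\right) = \frac{830}{589} \approx 1.4092$)
$g = - \frac{1}{2} \approx -0.5$
$f = \frac{1}{2} \approx 0.5$
$F{\left(G \right)} = - \frac{15}{2}$ ($F{\left(G \right)} = \left(2 - \frac{1}{2}\right) \left(-5\right) = \frac{3}{2} \left(-5\right) = - \frac{15}{2}$)
$F{\left(f \right)} J = \left(- \frac{15}{2}\right) \frac{830}{589} = - \frac{6225}{589}$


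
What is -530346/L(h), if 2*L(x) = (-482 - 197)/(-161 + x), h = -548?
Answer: -752030628/679 ≈ -1.1076e+6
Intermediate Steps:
L(x) = -679/(2*(-161 + x)) (L(x) = ((-482 - 197)/(-161 + x))/2 = (-679/(-161 + x))/2 = -679/(2*(-161 + x)))
-530346/L(h) = -530346/((-679/(-322 + 2*(-548)))) = -530346/((-679/(-322 - 1096))) = -530346/((-679/(-1418))) = -530346/((-679*(-1/1418))) = -530346/679/1418 = -530346*1418/679 = -752030628/679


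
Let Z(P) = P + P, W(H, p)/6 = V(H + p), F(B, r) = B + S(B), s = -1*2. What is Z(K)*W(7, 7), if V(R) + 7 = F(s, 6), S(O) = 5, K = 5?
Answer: -240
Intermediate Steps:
s = -2
F(B, r) = 5 + B (F(B, r) = B + 5 = 5 + B)
V(R) = -4 (V(R) = -7 + (5 - 2) = -7 + 3 = -4)
W(H, p) = -24 (W(H, p) = 6*(-4) = -24)
Z(P) = 2*P
Z(K)*W(7, 7) = (2*5)*(-24) = 10*(-24) = -240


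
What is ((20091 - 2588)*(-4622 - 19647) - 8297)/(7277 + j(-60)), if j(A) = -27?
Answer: -212394302/3625 ≈ -58592.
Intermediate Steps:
((20091 - 2588)*(-4622 - 19647) - 8297)/(7277 + j(-60)) = ((20091 - 2588)*(-4622 - 19647) - 8297)/(7277 - 27) = (17503*(-24269) - 8297)/7250 = (-424780307 - 8297)*(1/7250) = -424788604*1/7250 = -212394302/3625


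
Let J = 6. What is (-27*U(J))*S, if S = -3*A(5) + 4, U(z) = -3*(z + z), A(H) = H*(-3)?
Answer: 47628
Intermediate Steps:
A(H) = -3*H
U(z) = -6*z
S = 49 (S = -(-9)*5 + 4 = -3*(-15) + 4 = 45 + 4 = 49)
(-27*U(J))*S = -(-162)*6*49 = -27*(-36)*49 = 972*49 = 47628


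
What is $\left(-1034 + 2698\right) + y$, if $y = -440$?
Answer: $1224$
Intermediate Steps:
$\left(-1034 + 2698\right) + y = \left(-1034 + 2698\right) - 440 = 1664 - 440 = 1224$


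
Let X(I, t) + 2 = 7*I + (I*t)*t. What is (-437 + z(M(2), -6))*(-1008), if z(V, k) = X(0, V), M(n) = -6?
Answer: 442512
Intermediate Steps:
X(I, t) = -2 + 7*I + I*t**2 (X(I, t) = -2 + (7*I + (I*t)*t) = -2 + (7*I + I*t**2) = -2 + 7*I + I*t**2)
z(V, k) = -2 (z(V, k) = -2 + 7*0 + 0*V**2 = -2 + 0 + 0 = -2)
(-437 + z(M(2), -6))*(-1008) = (-437 - 2)*(-1008) = -439*(-1008) = 442512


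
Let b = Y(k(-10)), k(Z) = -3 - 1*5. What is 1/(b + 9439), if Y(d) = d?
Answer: 1/9431 ≈ 0.00010603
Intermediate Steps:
k(Z) = -8 (k(Z) = -3 - 5 = -8)
b = -8
1/(b + 9439) = 1/(-8 + 9439) = 1/9431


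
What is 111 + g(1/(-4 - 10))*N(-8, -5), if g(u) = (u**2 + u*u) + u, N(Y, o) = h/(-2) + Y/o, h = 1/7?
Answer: 380409/3430 ≈ 110.91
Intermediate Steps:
h = 1/7 ≈ 0.14286
N(Y, o) = -1/14 + Y/o (N(Y, o) = (1/7)/(-2) + Y/o = (1/7)*(-1/2) + Y/o = -1/14 + Y/o)
g(u) = u + 2*u**2 (g(u) = (u**2 + u**2) + u = 2*u**2 + u = u + 2*u**2)
111 + g(1/(-4 - 10))*N(-8, -5) = 111 + ((1 + 2/(-4 - 10))/(-4 - 10))*((-8 - 1/14*(-5))/(-5)) = 111 + ((1 + 2/(-14))/(-14))*(-(-8 + 5/14)/5) = 111 + (-(1 + 2*(-1/14))/14)*(-1/5*(-107/14)) = 111 - (1 - 1/7)/14*(107/70) = 111 - 1/14*6/7*(107/70) = 111 - 3/49*107/70 = 111 - 321/3430 = 380409/3430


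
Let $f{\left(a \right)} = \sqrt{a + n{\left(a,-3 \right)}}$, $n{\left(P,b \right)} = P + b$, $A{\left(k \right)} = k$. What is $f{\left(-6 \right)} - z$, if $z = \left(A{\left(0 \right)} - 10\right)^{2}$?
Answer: $-100 + i \sqrt{15} \approx -100.0 + 3.873 i$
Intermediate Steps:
$f{\left(a \right)} = \sqrt{-3 + 2 a}$ ($f{\left(a \right)} = \sqrt{a + \left(a - 3\right)} = \sqrt{a + \left(-3 + a\right)} = \sqrt{-3 + 2 a}$)
$z = 100$ ($z = \left(0 - 10\right)^{2} = \left(-10\right)^{2} = 100$)
$f{\left(-6 \right)} - z = \sqrt{-3 + 2 \left(-6\right)} - 100 = \sqrt{-3 - 12} - 100 = \sqrt{-15} - 100 = i \sqrt{15} - 100 = -100 + i \sqrt{15}$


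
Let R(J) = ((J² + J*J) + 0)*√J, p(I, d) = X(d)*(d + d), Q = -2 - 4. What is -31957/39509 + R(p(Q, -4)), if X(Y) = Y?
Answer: -31957/39509 + 8192*√2 ≈ 11584.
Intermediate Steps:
Q = -6
p(I, d) = 2*d² (p(I, d) = d*(d + d) = d*(2*d) = 2*d²)
R(J) = 2*J^(5/2) (R(J) = ((J² + J²) + 0)*√J = (2*J² + 0)*√J = (2*J²)*√J = 2*J^(5/2))
-31957/39509 + R(p(Q, -4)) = -31957/39509 + 2*(2*(-4)²)^(5/2) = -31957*1/39509 + 2*(2*16)^(5/2) = -31957/39509 + 2*32^(5/2) = -31957/39509 + 2*(4096*√2) = -31957/39509 + 8192*√2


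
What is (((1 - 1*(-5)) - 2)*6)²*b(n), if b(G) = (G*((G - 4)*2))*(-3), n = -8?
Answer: -331776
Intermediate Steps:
b(G) = -3*G*(-8 + 2*G) (b(G) = (G*((-4 + G)*2))*(-3) = (G*(-8 + 2*G))*(-3) = -3*G*(-8 + 2*G))
(((1 - 1*(-5)) - 2)*6)²*b(n) = (((1 - 1*(-5)) - 2)*6)²*(6*(-8)*(4 - 1*(-8))) = (((1 + 5) - 2)*6)²*(6*(-8)*(4 + 8)) = ((6 - 2)*6)²*(6*(-8)*12) = (4*6)²*(-576) = 24²*(-576) = 576*(-576) = -331776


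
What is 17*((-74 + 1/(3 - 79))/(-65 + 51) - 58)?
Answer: -953479/1064 ≈ -896.13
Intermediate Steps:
17*((-74 + 1/(3 - 79))/(-65 + 51) - 58) = 17*((-74 + 1/(-76))/(-14) - 58) = 17*((-74 - 1/76)*(-1/14) - 58) = 17*(-5625/76*(-1/14) - 58) = 17*(5625/1064 - 58) = 17*(-56087/1064) = -953479/1064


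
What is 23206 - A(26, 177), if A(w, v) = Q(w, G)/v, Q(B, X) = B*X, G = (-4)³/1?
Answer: 4109126/177 ≈ 23215.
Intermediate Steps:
G = -64 (G = -64*1 = -64)
A(w, v) = -64*w/v (A(w, v) = (w*(-64))/v = (-64*w)/v = -64*w/v)
23206 - A(26, 177) = 23206 - (-64)*26/177 = 23206 - 1*(-1664/177) = 23206 + 1664/177 = 4109126/177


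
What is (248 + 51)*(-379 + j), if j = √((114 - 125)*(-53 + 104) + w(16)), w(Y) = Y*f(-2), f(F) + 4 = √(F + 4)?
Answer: -113321 + 299*I*√(625 - 16*√2) ≈ -1.1332e+5 + 7338.4*I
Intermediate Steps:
f(F) = -4 + √(4 + F) (f(F) = -4 + √(F + 4) = -4 + √(4 + F))
w(Y) = Y*(-4 + √2) (w(Y) = Y*(-4 + √(4 - 2)) = Y*(-4 + √2))
j = √(-625 + 16*√2) (j = √((114 - 125)*(-53 + 104) + 16*(-4 + √2)) = √(-11*51 + (-64 + 16*√2)) = √(-561 + (-64 + 16*√2)) = √(-625 + 16*√2) ≈ 24.543*I)
(248 + 51)*(-379 + j) = (248 + 51)*(-379 + √(-625 + 16*√2)) = 299*(-379 + √(-625 + 16*√2)) = -113321 + 299*√(-625 + 16*√2)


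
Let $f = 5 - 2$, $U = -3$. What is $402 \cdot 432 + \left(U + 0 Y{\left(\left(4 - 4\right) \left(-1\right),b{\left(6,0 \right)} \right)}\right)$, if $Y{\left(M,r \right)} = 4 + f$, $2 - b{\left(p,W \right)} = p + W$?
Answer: $173661$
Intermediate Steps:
$b{\left(p,W \right)} = 2 - W - p$ ($b{\left(p,W \right)} = 2 - \left(p + W\right) = 2 - \left(W + p\right) = 2 - W - p$)
$f = 3$
$Y{\left(M,r \right)} = 7$ ($Y{\left(M,r \right)} = 4 + 3 = 7$)
$402 \cdot 432 + \left(U + 0 Y{\left(\left(4 - 4\right) \left(-1\right),b{\left(6,0 \right)} \right)}\right) = 402 \cdot 432 + \left(-3 + 0 \cdot 7\right) = 173664 + \left(-3 + 0\right) = 173664 - 3 = 173661$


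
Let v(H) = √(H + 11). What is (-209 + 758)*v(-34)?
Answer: 549*I*√23 ≈ 2632.9*I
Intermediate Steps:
v(H) = √(11 + H)
(-209 + 758)*v(-34) = (-209 + 758)*√(11 - 34) = 549*√(-23) = 549*(I*√23) = 549*I*√23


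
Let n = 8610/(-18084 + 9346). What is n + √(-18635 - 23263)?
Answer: -4305/4369 + I*√41898 ≈ -0.98535 + 204.69*I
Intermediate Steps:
n = -4305/4369 (n = 8610/(-8738) = 8610*(-1/8738) = -4305/4369 ≈ -0.98535)
n + √(-18635 - 23263) = -4305/4369 + √(-18635 - 23263) = -4305/4369 + √(-41898) = -4305/4369 + I*√41898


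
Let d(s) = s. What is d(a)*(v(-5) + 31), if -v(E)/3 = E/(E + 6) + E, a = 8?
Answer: 488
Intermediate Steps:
v(E) = -3*E - 3*E/(6 + E) (v(E) = -3*(E/(E + 6) + E) = -3*(E/(6 + E) + E) = -3*(E + E/(6 + E)) = -3*E - 3*E/(6 + E))
d(a)*(v(-5) + 31) = 8*(-3*(-5)*(7 - 5)/(6 - 5) + 31) = 8*(-3*(-5)*2/1 + 31) = 8*(-3*(-5)*1*2 + 31) = 8*(30 + 31) = 8*61 = 488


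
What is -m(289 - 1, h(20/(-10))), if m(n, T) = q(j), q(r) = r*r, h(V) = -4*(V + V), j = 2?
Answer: -4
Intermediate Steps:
h(V) = -8*V
q(r) = r**2
m(n, T) = 4 (m(n, T) = 2**2 = 4)
-m(289 - 1, h(20/(-10))) = -1*4 = -4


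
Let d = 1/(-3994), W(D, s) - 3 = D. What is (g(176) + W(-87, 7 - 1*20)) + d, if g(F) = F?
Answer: 367447/3994 ≈ 92.000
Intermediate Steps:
W(D, s) = 3 + D
d = -1/3994 ≈ -0.00025038
(g(176) + W(-87, 7 - 1*20)) + d = (176 + (3 - 87)) - 1/3994 = (176 - 84) - 1/3994 = 92 - 1/3994 = 367447/3994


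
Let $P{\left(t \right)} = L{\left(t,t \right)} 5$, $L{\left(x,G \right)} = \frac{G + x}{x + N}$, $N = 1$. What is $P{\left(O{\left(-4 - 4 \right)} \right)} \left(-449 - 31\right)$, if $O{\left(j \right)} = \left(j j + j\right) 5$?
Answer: $- \frac{1344000}{281} \approx -4782.9$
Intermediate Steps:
$L{\left(x,G \right)} = \frac{G + x}{1 + x}$ ($L{\left(x,G \right)} = \frac{G + x}{x + 1} = \frac{G + x}{1 + x}$)
$O{\left(j \right)} = 5 j + 5 j^{2}$ ($O{\left(j \right)} = \left(j^{2} + j\right) 5 = \left(j + j^{2}\right) 5 = 5 j + 5 j^{2}$)
$P{\left(t \right)} = \frac{10 t}{1 + t}$ ($P{\left(t \right)} = \frac{t + t}{1 + t} 5 = \frac{2 t}{1 + t} 5 = \frac{10 t}{1 + t}$)
$P{\left(O{\left(-4 - 4 \right)} \right)} \left(-449 - 31\right) = \frac{10 \cdot 5 \left(-4 - 4\right) \left(1 - 8\right)}{1 + 5 \left(-4 - 4\right) \left(1 - 8\right)} \left(-449 - 31\right) = \frac{10 \cdot 5 \left(-4 - 4\right) \left(1 - 8\right)}{1 + 5 \left(-4 - 4\right) \left(1 - 8\right)} \left(-480\right) = \frac{10 \cdot 5 \left(-8\right) \left(1 - 8\right)}{1 + 5 \left(-8\right) \left(1 - 8\right)} \left(-480\right) = \frac{10 \cdot 5 \left(-8\right) \left(-7\right)}{1 + 5 \left(-8\right) \left(-7\right)} \left(-480\right) = 10 \cdot 280 \frac{1}{1 + 280} \left(-480\right) = 10 \cdot 280 \cdot \frac{1}{281} \left(-480\right) = \frac{2800}{281} \left(-480\right) = - \frac{1344000}{281}$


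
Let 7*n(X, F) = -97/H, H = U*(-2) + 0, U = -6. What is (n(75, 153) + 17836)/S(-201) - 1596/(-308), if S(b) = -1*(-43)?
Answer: 16685281/39732 ≈ 419.95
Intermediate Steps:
H = 12 (H = -6*(-2) + 0 = 12 + 0 = 12)
n(X, F) = -97/84 (n(X, F) = (-97/12)/7 = (-97*1/12)/7 = (⅐)*(-97/12) = -97/84)
S(b) = 43
(n(75, 153) + 17836)/S(-201) - 1596/(-308) = (-97/84 + 17836)/43 - 1596/(-308) = (1498127/84)*(1/43) - 1596*(-1/308) = 1498127/3612 + 57/11 = 16685281/39732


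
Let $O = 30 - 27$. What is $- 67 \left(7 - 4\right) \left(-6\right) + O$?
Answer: $1209$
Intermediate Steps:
$O = 3$ ($O = 30 - 27 = 3$)
$- 67 \left(7 - 4\right) \left(-6\right) + O = - 67 \left(7 - 4\right) \left(-6\right) + 3 = - 67 \cdot 3 \left(-6\right) + 3 = \left(-67\right) \left(-18\right) + 3 = 1206 + 3 = 1209$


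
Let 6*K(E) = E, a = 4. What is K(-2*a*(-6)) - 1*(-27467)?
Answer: 27475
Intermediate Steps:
K(E) = E/6
K(-2*a*(-6)) - 1*(-27467) = (-2*4*(-6))/6 - 1*(-27467) = (-8*(-6))/6 + 27467 = (1/6)*48 + 27467 = 8 + 27467 = 27475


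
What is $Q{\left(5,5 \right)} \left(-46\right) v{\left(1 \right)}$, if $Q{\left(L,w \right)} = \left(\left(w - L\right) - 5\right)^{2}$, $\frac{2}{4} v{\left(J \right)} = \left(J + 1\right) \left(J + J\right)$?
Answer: $-9200$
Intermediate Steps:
$v{\left(J \right)} = 4 J \left(1 + J\right)$ ($v{\left(J \right)} = 2 \left(J + 1\right) \left(J + J\right) = 2 \left(1 + J\right) 2 J = 2 \cdot 2 J \left(1 + J\right) = 4 J \left(1 + J\right)$)
$Q{\left(L,w \right)} = \left(-5 + w - L\right)^{2}$
$Q{\left(5,5 \right)} \left(-46\right) v{\left(1 \right)} = \left(5 + 5 - 5\right)^{2} \left(-46\right) 4 \cdot 1 \left(1 + 1\right) = \left(5 + 5 - 5\right)^{2} \left(-46\right) 4 \cdot 1 \cdot 2 = 5^{2} \left(-46\right) 8 = 25 \left(-46\right) 8 = \left(-1150\right) 8 = -9200$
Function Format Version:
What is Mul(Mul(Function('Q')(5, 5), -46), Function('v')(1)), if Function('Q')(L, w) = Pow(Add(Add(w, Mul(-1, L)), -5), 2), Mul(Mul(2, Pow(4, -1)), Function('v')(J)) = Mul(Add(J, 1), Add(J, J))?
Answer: -9200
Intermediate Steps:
Function('v')(J) = Mul(4, J, Add(1, J)) (Function('v')(J) = Mul(2, Mul(Add(J, 1), Add(J, J))) = Mul(2, Mul(Add(1, J), Mul(2, J))) = Mul(2, Mul(2, J, Add(1, J))) = Mul(4, J, Add(1, J)))
Function('Q')(L, w) = Pow(Add(-5, w, Mul(-1, L)), 2)
Mul(Mul(Function('Q')(5, 5), -46), Function('v')(1)) = Mul(Mul(Pow(Add(5, 5, Mul(-1, 5)), 2), -46), Mul(4, 1, Add(1, 1))) = Mul(Mul(Pow(Add(5, 5, -5), 2), -46), Mul(4, 1, 2)) = Mul(Mul(Pow(5, 2), -46), 8) = Mul(Mul(25, -46), 8) = Mul(-1150, 8) = -9200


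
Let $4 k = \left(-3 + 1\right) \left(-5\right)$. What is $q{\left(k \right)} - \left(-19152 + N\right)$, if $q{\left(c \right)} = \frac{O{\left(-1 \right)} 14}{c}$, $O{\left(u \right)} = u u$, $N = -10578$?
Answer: $\frac{148678}{5} \approx 29736.0$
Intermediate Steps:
$O{\left(u \right)} = u^{2}$
$k = \frac{5}{2}$ ($k = \frac{\left(-3 + 1\right) \left(-5\right)}{4} = \frac{\left(-2\right) \left(-5\right)}{4} = \frac{1}{4} \cdot 10 = \frac{5}{2} \approx 2.5$)
$q{\left(c \right)} = \frac{14}{c}$ ($q{\left(c \right)} = \frac{\left(-1\right)^{2} \cdot 14}{c} = \frac{1 \cdot 14}{c} = \frac{14}{c}$)
$q{\left(k \right)} - \left(-19152 + N\right) = \frac{14}{\frac{5}{2}} - \left(-19152 - 10578\right) = 14 \cdot \frac{2}{5} - -29730 = \frac{28}{5} + 29730 = \frac{148678}{5}$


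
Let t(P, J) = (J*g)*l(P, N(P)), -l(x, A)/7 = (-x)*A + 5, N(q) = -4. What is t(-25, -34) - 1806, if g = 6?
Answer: -137466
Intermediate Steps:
l(x, A) = -35 + 7*A*x (l(x, A) = -7*((-x)*A + 5) = -7*(-A*x + 5) = -7*(5 - A*x) = -35 + 7*A*x)
t(P, J) = 6*J*(-35 - 28*P) (t(P, J) = (J*6)*(-35 + 7*(-4)*P) = (6*J)*(-35 - 28*P) = 6*J*(-35 - 28*P))
t(-25, -34) - 1806 = -42*(-34)*(5 + 4*(-25)) - 1806 = -42*(-34)*(5 - 100) - 1806 = -42*(-34)*(-95) - 1806 = -135660 - 1806 = -137466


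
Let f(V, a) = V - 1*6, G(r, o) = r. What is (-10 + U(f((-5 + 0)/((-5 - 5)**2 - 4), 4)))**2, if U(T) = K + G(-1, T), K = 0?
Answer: 121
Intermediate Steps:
f(V, a) = -6 + V (f(V, a) = V - 6 = -6 + V)
U(T) = -1 (U(T) = 0 - 1 = -1)
(-10 + U(f((-5 + 0)/((-5 - 5)**2 - 4), 4)))**2 = (-10 - 1)**2 = (-11)**2 = 121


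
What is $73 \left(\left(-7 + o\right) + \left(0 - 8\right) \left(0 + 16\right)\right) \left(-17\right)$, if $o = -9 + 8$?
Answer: $168776$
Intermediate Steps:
$o = -1$
$73 \left(\left(-7 + o\right) + \left(0 - 8\right) \left(0 + 16\right)\right) \left(-17\right) = 73 \left(\left(-7 - 1\right) + \left(0 - 8\right) \left(0 + 16\right)\right) \left(-17\right) = 73 \left(-8 - 128\right) \left(-17\right) = 73 \left(-136\right) \left(-17\right) = \left(-9928\right) \left(-17\right) = 168776$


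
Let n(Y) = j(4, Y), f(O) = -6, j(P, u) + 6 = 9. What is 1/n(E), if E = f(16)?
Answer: ⅓ ≈ 0.33333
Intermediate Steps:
j(P, u) = 3 (j(P, u) = -6 + 9 = 3)
E = -6
n(Y) = 3
1/n(E) = 1/3 = ⅓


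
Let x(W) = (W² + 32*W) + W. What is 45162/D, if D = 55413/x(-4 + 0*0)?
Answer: -582088/6157 ≈ -94.541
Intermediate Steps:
x(W) = W² + 33*W
D = -55413/116 (D = 55413/(((-4 + 0*0)*(33 + (-4 + 0*0)))) = 55413/(((-4 + 0)*(33 + (-4 + 0)))) = 55413/((-4*(33 - 4))) = 55413/((-4*29)) = 55413/(-116) = 55413*(-1/116) = -55413/116 ≈ -477.70)
45162/D = 45162/(-55413/116) = 45162*(-116/55413) = -582088/6157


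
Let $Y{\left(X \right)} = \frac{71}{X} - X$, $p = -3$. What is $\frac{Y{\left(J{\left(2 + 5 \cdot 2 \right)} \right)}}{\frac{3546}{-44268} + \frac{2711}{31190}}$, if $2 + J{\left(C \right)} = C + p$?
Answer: $\frac{16437130}{35647} \approx 461.11$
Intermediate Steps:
$J{\left(C \right)} = -5 + C$ ($J{\left(C \right)} = -2 + \left(C - 3\right) = -2 + \left(-3 + C\right) = -5 + C$)
$Y{\left(X \right)} = - X + \frac{71}{X}$
$\frac{Y{\left(J{\left(2 + 5 \cdot 2 \right)} \right)}}{\frac{3546}{-44268} + \frac{2711}{31190}} = \frac{- (-5 + \left(2 + 5 \cdot 2\right)) + \frac{71}{-5 + \left(2 + 5 \cdot 2\right)}}{\frac{3546}{-44268} + \frac{2711}{31190}} = \frac{- (-5 + \left(2 + 10\right)) + \frac{71}{-5 + \left(2 + 10\right)}}{3546 \left(- \frac{1}{44268}\right) + 2711 \cdot \frac{1}{31190}} = \frac{- (-5 + 12) + \frac{71}{-5 + 12}}{- \frac{591}{7378} + \frac{2711}{31190}} = \frac{\left(-1\right) 7 + \frac{71}{7}}{\frac{392117}{57529955}} = \left(-7 + 71 \cdot \frac{1}{7}\right) \frac{57529955}{392117} = \left(-7 + \frac{71}{7}\right) \frac{57529955}{392117} = \frac{22}{7} \cdot \frac{57529955}{392117} = \frac{16437130}{35647}$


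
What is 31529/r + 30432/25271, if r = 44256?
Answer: 2143567951/1118393376 ≈ 1.9166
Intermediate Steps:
31529/r + 30432/25271 = 31529/44256 + 30432/25271 = 2143567951/1118393376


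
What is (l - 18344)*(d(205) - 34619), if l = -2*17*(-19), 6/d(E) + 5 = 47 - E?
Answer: 99868097294/163 ≈ 6.1269e+8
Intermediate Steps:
d(E) = 6/(42 - E) (d(E) = 6/(-5 + (47 - E)) = 6/(42 - E))
l = 646 (l = -34*(-19) = 646)
(l - 18344)*(d(205) - 34619) = (646 - 18344)*(-6/(-42 + 205) - 34619) = -17698*(-6/163 - 34619) = -17698*(-5642903/163) = 99868097294/163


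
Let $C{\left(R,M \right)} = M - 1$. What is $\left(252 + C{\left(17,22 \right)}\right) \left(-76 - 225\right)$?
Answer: $-82173$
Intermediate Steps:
$C{\left(R,M \right)} = -1 + M$
$\left(252 + C{\left(17,22 \right)}\right) \left(-76 - 225\right) = \left(252 + \left(-1 + 22\right)\right) \left(-76 - 225\right) = \left(252 + 21\right) \left(-301\right) = 273 \left(-301\right) = -82173$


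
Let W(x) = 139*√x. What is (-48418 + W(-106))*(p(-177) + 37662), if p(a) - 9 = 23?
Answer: -1825068092 + 5239466*I*√106 ≈ -1.8251e+9 + 5.3944e+7*I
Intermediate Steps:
p(a) = 32 (p(a) = 9 + 23 = 32)
(-48418 + W(-106))*(p(-177) + 37662) = (-48418 + 139*√(-106))*(32 + 37662) = (-48418 + 139*(I*√106))*37694 = (-48418 + 139*I*√106)*37694 = -1825068092 + 5239466*I*√106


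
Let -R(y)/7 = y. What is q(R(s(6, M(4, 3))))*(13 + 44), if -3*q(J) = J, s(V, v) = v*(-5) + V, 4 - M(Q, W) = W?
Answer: 133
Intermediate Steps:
M(Q, W) = 4 - W
s(V, v) = V - 5*v (s(V, v) = -5*v + V = V - 5*v)
R(y) = -7*y
q(J) = -J/3
q(R(s(6, M(4, 3))))*(13 + 44) = (-(-7)*(6 - 5*(4 - 1*3))/3)*(13 + 44) = -(-7)*(6 - 5*(4 - 3))/3*57 = -(-7)*(6 - 5*1)/3*57 = -(-7)*(6 - 5)/3*57 = -(-7)/3*57 = -⅓*(-7)*57 = (7/3)*57 = 133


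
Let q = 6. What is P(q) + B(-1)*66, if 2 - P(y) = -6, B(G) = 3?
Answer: 206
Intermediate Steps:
P(y) = 8 (P(y) = 2 - 1*(-6) = 2 + 6 = 8)
P(q) + B(-1)*66 = 8 + 3*66 = 8 + 198 = 206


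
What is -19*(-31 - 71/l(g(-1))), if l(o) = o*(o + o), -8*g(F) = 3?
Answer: 48469/9 ≈ 5385.4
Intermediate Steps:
g(F) = -3/8 (g(F) = -1/8*3 = -3/8)
l(o) = 2*o**2 (l(o) = o*(2*o) = 2*o**2)
-19*(-31 - 71/l(g(-1))) = -19*(-31 - 71/(2*(-3/8)**2)) = -19*(-31 - 71/(2*(9/64))) = -19*(-31 - 71/9/32) = -19*(-31 - 71*32/9) = -19*(-31 - 2272/9) = -19*(-2551/9) = 48469/9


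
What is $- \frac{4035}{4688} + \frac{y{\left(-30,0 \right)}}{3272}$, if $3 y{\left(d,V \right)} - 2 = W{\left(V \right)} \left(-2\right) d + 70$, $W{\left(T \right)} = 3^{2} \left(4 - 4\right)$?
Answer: $- \frac{1636251}{1917392} \approx -0.85337$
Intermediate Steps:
$W{\left(T \right)} = 0$ ($W{\left(T \right)} = 9 \cdot 0 = 0$)
$y{\left(d,V \right)} = 24$ ($y{\left(d,V \right)} = \frac{2}{3} + \frac{0 \left(-2\right) d + 70}{3} = \frac{2}{3} + \frac{0 d + 70}{3} = \frac{2}{3} + \frac{0 + 70}{3} = \frac{2}{3} + \frac{1}{3} \cdot 70 = \frac{2}{3} + \frac{70}{3} = 24$)
$- \frac{4035}{4688} + \frac{y{\left(-30,0 \right)}}{3272} = - \frac{4035}{4688} + \frac{24}{3272} = \left(-4035\right) \frac{1}{4688} + 24 \cdot \frac{1}{3272} = - \frac{4035}{4688} + \frac{3}{409} = - \frac{1636251}{1917392}$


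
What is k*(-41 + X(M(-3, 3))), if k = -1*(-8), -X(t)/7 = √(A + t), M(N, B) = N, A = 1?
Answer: -328 - 56*I*√2 ≈ -328.0 - 79.196*I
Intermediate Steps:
X(t) = -7*√(1 + t)
k = 8
k*(-41 + X(M(-3, 3))) = 8*(-41 - 7*√(1 - 3)) = 8*(-41 - 7*I*√2) = -328 - 56*I*√2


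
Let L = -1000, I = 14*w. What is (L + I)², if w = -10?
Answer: 1299600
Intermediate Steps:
I = -140 (I = 14*(-10) = -140)
(L + I)² = (-1000 - 140)² = (-1140)² = 1299600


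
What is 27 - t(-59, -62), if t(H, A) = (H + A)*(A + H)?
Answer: -14614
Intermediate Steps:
t(H, A) = (A + H)² (t(H, A) = (A + H)*(A + H) = (A + H)²)
27 - t(-59, -62) = 27 - (-62 - 59)² = 27 - 1*(-121)² = 27 - 1*14641 = 27 - 14641 = -14614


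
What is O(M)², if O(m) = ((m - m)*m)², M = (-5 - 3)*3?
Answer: 0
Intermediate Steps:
M = -24 (M = -8*3 = -24)
O(m) = 0 (O(m) = (0*m)² = 0² = 0)
O(M)² = 0² = 0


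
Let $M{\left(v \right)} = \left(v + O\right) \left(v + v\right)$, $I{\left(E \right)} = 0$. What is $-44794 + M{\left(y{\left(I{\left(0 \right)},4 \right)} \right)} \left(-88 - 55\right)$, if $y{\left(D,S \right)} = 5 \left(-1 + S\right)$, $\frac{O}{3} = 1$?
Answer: $-122014$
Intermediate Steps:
$O = 3$ ($O = 3 \cdot 1 = 3$)
$y{\left(D,S \right)} = -5 + 5 S$
$M{\left(v \right)} = 2 v \left(3 + v\right)$ ($M{\left(v \right)} = \left(v + 3\right) \left(v + v\right) = \left(3 + v\right) 2 v = 2 v \left(3 + v\right)$)
$-44794 + M{\left(y{\left(I{\left(0 \right)},4 \right)} \right)} \left(-88 - 55\right) = -44794 + 2 \left(-5 + 5 \cdot 4\right) \left(3 + \left(-5 + 5 \cdot 4\right)\right) \left(-88 - 55\right) = -44794 + 2 \left(-5 + 20\right) \left(3 + \left(-5 + 20\right)\right) \left(-143\right) = -44794 + 2 \cdot 15 \left(3 + 15\right) \left(-143\right) = -44794 + 2 \cdot 15 \cdot 18 \left(-143\right) = -44794 + 540 \left(-143\right) = -44794 - 77220 = -122014$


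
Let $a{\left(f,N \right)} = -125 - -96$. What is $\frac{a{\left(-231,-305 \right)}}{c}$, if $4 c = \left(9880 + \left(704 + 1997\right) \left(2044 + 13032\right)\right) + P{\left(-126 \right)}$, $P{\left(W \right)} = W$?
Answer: $- \frac{58}{20365015} \approx -2.848 \cdot 10^{-6}$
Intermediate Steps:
$a{\left(f,N \right)} = -29$ ($a{\left(f,N \right)} = -125 + 96 = -29$)
$c = \frac{20365015}{2}$ ($c = \frac{\left(9880 + \left(704 + 1997\right) \left(2044 + 13032\right)\right) - 126}{4} = \frac{\left(9880 + 2701 \cdot 15076\right) - 126}{4} = \frac{\left(9880 + 40720276\right) - 126}{4} = \frac{40730156 - 126}{4} = \frac{1}{4} \cdot 40730030 = \frac{20365015}{2} \approx 1.0183 \cdot 10^{7}$)
$\frac{a{\left(-231,-305 \right)}}{c} = - \frac{29}{\frac{20365015}{2}} = \left(-29\right) \frac{2}{20365015} = - \frac{58}{20365015}$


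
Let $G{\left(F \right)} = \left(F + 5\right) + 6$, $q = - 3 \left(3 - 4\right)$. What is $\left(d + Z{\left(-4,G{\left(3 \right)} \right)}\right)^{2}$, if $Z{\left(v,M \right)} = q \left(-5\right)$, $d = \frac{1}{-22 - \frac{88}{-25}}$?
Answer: $\frac{48372025}{213444} \approx 226.63$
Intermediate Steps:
$q = 3$ ($q = \left(-3\right) \left(-1\right) = 3$)
$G{\left(F \right)} = 11 + F$ ($G{\left(F \right)} = \left(5 + F\right) + 6 = 11 + F$)
$d = - \frac{25}{462}$ ($d = \frac{1}{-22 - - \frac{88}{25}} = \frac{1}{-22 + \frac{88}{25}} = \frac{1}{- \frac{462}{25}} = - \frac{25}{462} \approx -0.054113$)
$Z{\left(v,M \right)} = -15$ ($Z{\left(v,M \right)} = 3 \left(-5\right) = -15$)
$\left(d + Z{\left(-4,G{\left(3 \right)} \right)}\right)^{2} = \left(- \frac{25}{462} - 15\right)^{2} = \left(- \frac{6955}{462}\right)^{2} = \frac{48372025}{213444}$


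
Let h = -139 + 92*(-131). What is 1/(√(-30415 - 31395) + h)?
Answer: -12191/148682291 - I*√61810/148682291 ≈ -8.1994e-5 - 1.6721e-6*I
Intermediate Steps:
h = -12191 (h = -139 - 12052 = -12191)
1/(√(-30415 - 31395) + h) = 1/(√(-30415 - 31395) - 12191) = 1/(√(-61810) - 12191) = 1/(I*√61810 - 12191) = 1/(-12191 + I*√61810)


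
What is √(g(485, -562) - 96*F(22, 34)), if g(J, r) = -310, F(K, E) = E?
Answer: I*√3574 ≈ 59.783*I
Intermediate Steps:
√(g(485, -562) - 96*F(22, 34)) = √(-310 - 96*34) = √(-310 - 3264) = √(-3574) = I*√3574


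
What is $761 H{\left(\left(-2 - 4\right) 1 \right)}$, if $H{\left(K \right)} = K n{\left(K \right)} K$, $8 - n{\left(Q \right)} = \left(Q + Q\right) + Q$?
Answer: $712296$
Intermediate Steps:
$n{\left(Q \right)} = 8 - 3 Q$ ($n{\left(Q \right)} = 8 - \left(\left(Q + Q\right) + Q\right) = 8 - \left(2 Q + Q\right) = 8 - 3 Q$)
$H{\left(K \right)} = K^{2} \left(8 - 3 K\right)$ ($H{\left(K \right)} = K \left(8 - 3 K\right) K = K^{2} \left(8 - 3 K\right)$)
$761 H{\left(\left(-2 - 4\right) 1 \right)} = 761 \left(\left(-2 - 4\right) 1\right)^{2} \left(8 - 3 \left(-2 - 4\right) 1\right) = 761 \left(\left(-6\right) 1\right)^{2} \left(8 - 3 \left(\left(-6\right) 1\right)\right) = 761 \left(-6\right)^{2} \left(8 - -18\right) = 761 \cdot 36 \left(8 + 18\right) = 761 \cdot 36 \cdot 26 = 761 \cdot 936 = 712296$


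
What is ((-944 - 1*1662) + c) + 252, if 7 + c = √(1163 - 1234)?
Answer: -2361 + I*√71 ≈ -2361.0 + 8.4261*I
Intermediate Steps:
c = -7 + I*√71 (c = -7 + √(1163 - 1234) = -7 + √(-71) = -7 + I*√71 ≈ -7.0 + 8.4261*I)
((-944 - 1*1662) + c) + 252 = ((-944 - 1*1662) + (-7 + I*√71)) + 252 = ((-944 - 1662) + (-7 + I*√71)) + 252 = (-2606 + (-7 + I*√71)) + 252 = (-2613 + I*√71) + 252 = -2361 + I*√71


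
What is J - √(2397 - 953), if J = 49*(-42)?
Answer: -2096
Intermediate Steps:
J = -2058
J - √(2397 - 953) = -2058 - √(2397 - 953) = -2058 - √1444 = -2058 - 1*38 = -2058 - 38 = -2096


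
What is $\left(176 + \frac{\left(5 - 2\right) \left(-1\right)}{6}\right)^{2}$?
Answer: $\frac{123201}{4} \approx 30800.0$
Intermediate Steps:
$\left(176 + \frac{\left(5 - 2\right) \left(-1\right)}{6}\right)^{2} = \left(176 + \frac{3 \left(-1\right)}{6}\right)^{2} = \left(176 + \frac{1}{6} \left(-3\right)\right)^{2} = \left(176 - \frac{1}{2}\right)^{2} = \left(\frac{351}{2}\right)^{2} = \frac{123201}{4}$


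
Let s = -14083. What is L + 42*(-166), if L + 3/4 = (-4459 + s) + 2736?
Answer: -91115/4 ≈ -22779.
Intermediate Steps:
L = -63227/4 (L = -¾ + ((-4459 - 14083) + 2736) = -¾ + (-18542 + 2736) = -¾ - 15806 = -63227/4 ≈ -15807.)
L + 42*(-166) = -63227/4 + 42*(-166) = -63227/4 - 6972 = -91115/4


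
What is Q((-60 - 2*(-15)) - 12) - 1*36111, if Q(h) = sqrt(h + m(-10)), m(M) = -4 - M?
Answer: -36111 + 6*I ≈ -36111.0 + 6.0*I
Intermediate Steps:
Q(h) = sqrt(6 + h) (Q(h) = sqrt(h + (-4 - 1*(-10))) = sqrt(h + (-4 + 10)) = sqrt(h + 6) = sqrt(6 + h))
Q((-60 - 2*(-15)) - 12) - 1*36111 = sqrt(6 + ((-60 - 2*(-15)) - 12)) - 1*36111 = sqrt(6 + ((-60 + 30) - 12)) - 36111 = sqrt(6 + (-30 - 12)) - 36111 = sqrt(6 - 42) - 36111 = sqrt(-36) - 36111 = 6*I - 36111 = -36111 + 6*I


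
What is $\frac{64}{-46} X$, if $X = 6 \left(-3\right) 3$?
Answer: $\frac{1728}{23} \approx 75.13$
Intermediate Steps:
$X = -54$ ($X = \left(-18\right) 3 = -54$)
$\frac{64}{-46} X = \frac{64}{-46} \left(-54\right) = 64 \left(- \frac{1}{46}\right) \left(-54\right) = \left(- \frac{32}{23}\right) \left(-54\right) = \frac{1728}{23}$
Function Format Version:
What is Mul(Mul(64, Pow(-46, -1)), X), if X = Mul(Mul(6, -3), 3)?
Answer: Rational(1728, 23) ≈ 75.130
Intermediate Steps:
X = -54 (X = Mul(-18, 3) = -54)
Mul(Mul(64, Pow(-46, -1)), X) = Mul(Mul(64, Pow(-46, -1)), -54) = Mul(Mul(64, Rational(-1, 46)), -54) = Mul(Rational(-32, 23), -54) = Rational(1728, 23)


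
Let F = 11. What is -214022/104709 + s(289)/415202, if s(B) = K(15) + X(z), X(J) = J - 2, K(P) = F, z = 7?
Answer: -44430343550/21737693109 ≈ -2.0439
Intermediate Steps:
K(P) = 11
X(J) = -2 + J
s(B) = 16 (s(B) = 11 + (-2 + 7) = 11 + 5 = 16)
-214022/104709 + s(289)/415202 = -214022/104709 + 16/415202 = -214022*1/104709 + 16*(1/415202) = -214022/104709 + 8/207601 = -44430343550/21737693109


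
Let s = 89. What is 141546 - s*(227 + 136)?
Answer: 109239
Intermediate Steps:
141546 - s*(227 + 136) = 141546 - 89*(227 + 136) = 141546 - 89*363 = 141546 - 1*32307 = 141546 - 32307 = 109239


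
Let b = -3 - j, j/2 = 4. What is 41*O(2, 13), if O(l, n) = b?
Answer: -451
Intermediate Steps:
j = 8 (j = 2*4 = 8)
b = -11 (b = -3 - 1*8 = -3 - 8 = -11)
O(l, n) = -11
41*O(2, 13) = 41*(-11) = -451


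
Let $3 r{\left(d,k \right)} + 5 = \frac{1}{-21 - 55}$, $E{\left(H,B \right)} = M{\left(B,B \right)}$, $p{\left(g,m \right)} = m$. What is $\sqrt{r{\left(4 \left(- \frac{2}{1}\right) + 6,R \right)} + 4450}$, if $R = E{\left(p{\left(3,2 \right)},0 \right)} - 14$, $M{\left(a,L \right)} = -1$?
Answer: $\frac{\sqrt{6423387}}{38} \approx 66.696$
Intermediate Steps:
$E{\left(H,B \right)} = -1$
$R = -15$ ($R = -1 - 14 = -15$)
$r{\left(d,k \right)} = - \frac{127}{76}$ ($r{\left(d,k \right)} = - \frac{5}{3} + \frac{1}{3 \left(-21 - 55\right)} = - \frac{5}{3} + \frac{1}{3 \left(-76\right)} = - \frac{5}{3} + \frac{1}{3} \left(- \frac{1}{76}\right) = - \frac{5}{3} - \frac{1}{228} = - \frac{127}{76}$)
$\sqrt{r{\left(4 \left(- \frac{2}{1}\right) + 6,R \right)} + 4450} = \sqrt{- \frac{127}{76} + 4450} = \sqrt{\frac{338073}{76}} = \frac{\sqrt{6423387}}{38}$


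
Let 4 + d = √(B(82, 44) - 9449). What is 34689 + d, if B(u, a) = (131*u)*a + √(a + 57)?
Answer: 34685 + √(463199 + √101) ≈ 35366.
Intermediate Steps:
B(u, a) = √(57 + a) + 131*a*u (B(u, a) = 131*a*u + √(57 + a) = √(57 + a) + 131*a*u)
d = -4 + √(463199 + √101) (d = -4 + √((√(57 + 44) + 131*44*82) - 9449) = -4 + √((√101 + 472648) - 9449) = -4 + √((472648 + √101) - 9449) = -4 + √(463199 + √101) ≈ 676.59)
34689 + d = 34689 + (-4 + √(463199 + √101)) = 34685 + √(463199 + √101)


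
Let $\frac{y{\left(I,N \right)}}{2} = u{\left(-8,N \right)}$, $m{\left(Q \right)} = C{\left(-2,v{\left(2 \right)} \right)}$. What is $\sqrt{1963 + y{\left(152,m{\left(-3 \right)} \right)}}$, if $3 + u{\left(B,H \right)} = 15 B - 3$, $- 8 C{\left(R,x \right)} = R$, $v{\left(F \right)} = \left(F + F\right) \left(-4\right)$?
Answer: $\sqrt{1711} \approx 41.364$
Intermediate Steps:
$v{\left(F \right)} = - 8 F$ ($v{\left(F \right)} = 2 F \left(-4\right) = - 8 F$)
$C{\left(R,x \right)} = - \frac{R}{8}$
$u{\left(B,H \right)} = -6 + 15 B$ ($u{\left(B,H \right)} = -3 + \left(15 B - 3\right) = -3 + \left(-3 + 15 B\right) = -6 + 15 B$)
$m{\left(Q \right)} = \frac{1}{4}$ ($m{\left(Q \right)} = \left(- \frac{1}{8}\right) \left(-2\right) = \frac{1}{4}$)
$y{\left(I,N \right)} = -252$ ($y{\left(I,N \right)} = 2 \left(-6 + 15 \left(-8\right)\right) = 2 \left(-6 - 120\right) = 2 \left(-126\right) = -252$)
$\sqrt{1963 + y{\left(152,m{\left(-3 \right)} \right)}} = \sqrt{1963 - 252} = \sqrt{1711}$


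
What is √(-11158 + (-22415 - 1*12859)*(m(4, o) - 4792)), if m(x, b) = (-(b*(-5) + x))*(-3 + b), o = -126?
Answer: 11*I*√22445434 ≈ 52114.0*I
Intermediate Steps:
m(x, b) = (-3 + b)*(-x + 5*b) (m(x, b) = (-(-5*b + x))*(-3 + b) = (-(x - 5*b))*(-3 + b) = (-x + 5*b)*(-3 + b) = (-3 + b)*(-x + 5*b))
√(-11158 + (-22415 - 1*12859)*(m(4, o) - 4792)) = √(-11158 + (-22415 - 1*12859)*((-15*(-126) + 3*4 + 5*(-126)² - 1*(-126)*4) - 4792)) = √(-11158 + (-22415 - 12859)*((1890 + 12 + 5*15876 + 504) - 4792)) = √(-11158 - 35274*((1890 + 12 + 79380 + 504) - 4792)) = √(-11158 - 35274*(81786 - 4792)) = √(-11158 - 35274*76994) = √(-11158 - 2715886356) = √(-2715897514) = 11*I*√22445434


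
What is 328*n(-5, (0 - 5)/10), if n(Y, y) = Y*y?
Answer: 820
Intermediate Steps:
328*n(-5, (0 - 5)/10) = 328*(-5*(0 - 5)/10) = 328*(-(-25)/10) = 328*(-5*(-½)) = 328*(5/2) = 820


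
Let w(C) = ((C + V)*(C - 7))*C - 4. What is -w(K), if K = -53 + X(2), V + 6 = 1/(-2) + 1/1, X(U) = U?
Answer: 167131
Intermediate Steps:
V = -11/2 (V = -6 + (1/(-2) + 1/1) = -6 + (1*(-1/2) + 1*1) = -6 + (-1/2 + 1) = -6 + 1/2 = -11/2 ≈ -5.5000)
K = -51 (K = -53 + 2 = -51)
w(C) = -4 + C*(-7 + C)*(-11/2 + C) (w(C) = ((C - 11/2)*(C - 7))*C - 4 = ((-11/2 + C)*(-7 + C))*C - 4 = ((-7 + C)*(-11/2 + C))*C - 4 = C*(-7 + C)*(-11/2 + C) - 4 = -4 + C*(-7 + C)*(-11/2 + C))
-w(K) = -(-4 + (-51)**3 - 25/2*(-51)**2 + (77/2)*(-51)) = -(-4 - 132651 - 25/2*2601 - 3927/2) = -(-4 - 132651 - 65025/2 - 3927/2) = -1*(-167131) = 167131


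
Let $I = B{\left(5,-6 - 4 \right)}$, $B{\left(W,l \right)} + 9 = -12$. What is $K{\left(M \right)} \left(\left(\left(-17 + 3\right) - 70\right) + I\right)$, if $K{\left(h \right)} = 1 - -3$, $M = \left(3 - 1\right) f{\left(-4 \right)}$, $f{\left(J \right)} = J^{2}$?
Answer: $-420$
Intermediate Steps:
$B{\left(W,l \right)} = -21$ ($B{\left(W,l \right)} = -9 - 12 = -21$)
$M = 32$ ($M = \left(3 - 1\right) \left(-4\right)^{2} = 2 \cdot 16 = 32$)
$I = -21$
$K{\left(h \right)} = 4$ ($K{\left(h \right)} = 1 + 3 = 4$)
$K{\left(M \right)} \left(\left(\left(-17 + 3\right) - 70\right) + I\right) = 4 \left(\left(\left(-17 + 3\right) - 70\right) - 21\right) = 4 \left(\left(-14 - 70\right) - 21\right) = 4 \left(-84 - 21\right) = 4 \left(-105\right) = -420$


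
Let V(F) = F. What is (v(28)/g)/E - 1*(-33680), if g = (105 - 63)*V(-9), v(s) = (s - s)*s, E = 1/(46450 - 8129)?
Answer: 33680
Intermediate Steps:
E = 1/38321 ≈ 2.6095e-5
v(s) = 0 (v(s) = 0*s = 0)
g = -378 (g = (105 - 63)*(-9) = 42*(-9) = -378)
(v(28)/g)/E - 1*(-33680) = (0/(-378))/(1/38321) - 1*(-33680) = (0*(-1/378))*38321 + 33680 = 0*38321 + 33680 = 0 + 33680 = 33680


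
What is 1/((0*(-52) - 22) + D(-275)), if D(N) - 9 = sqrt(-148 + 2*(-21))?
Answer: -13/359 - I*sqrt(190)/359 ≈ -0.036212 - 0.038396*I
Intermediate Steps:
D(N) = 9 + I*sqrt(190) (D(N) = 9 + sqrt(-148 + 2*(-21)) = 9 + sqrt(-148 - 42) = 9 + sqrt(-190) = 9 + I*sqrt(190))
1/((0*(-52) - 22) + D(-275)) = 1/((0*(-52) - 22) + (9 + I*sqrt(190))) = 1/((0 - 22) + (9 + I*sqrt(190))) = 1/(-22 + (9 + I*sqrt(190))) = 1/(-13 + I*sqrt(190))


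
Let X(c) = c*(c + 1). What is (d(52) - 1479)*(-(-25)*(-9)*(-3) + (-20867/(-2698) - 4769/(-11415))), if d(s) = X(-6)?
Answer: -10162074064611/10265890 ≈ -9.8989e+5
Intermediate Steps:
X(c) = c*(1 + c)
d(s) = 30 (d(s) = -6*(1 - 6) = -6*(-5) = 30)
(d(52) - 1479)*(-(-25)*(-9)*(-3) + (-20867/(-2698) - 4769/(-11415))) = (30 - 1479)*(-(-25)*(-9)*(-3) + (-20867/(-2698) - 4769/(-11415))) = -1449*(-25*9*(-3) + (-20867*(-1/2698) - 4769*(-1/11415))) = -1449*(-225*(-3) + (20867/2698 + 4769/11415)) = -1449*(675 + 251063567/30797670) = -1449*21039490817/30797670 = -10162074064611/10265890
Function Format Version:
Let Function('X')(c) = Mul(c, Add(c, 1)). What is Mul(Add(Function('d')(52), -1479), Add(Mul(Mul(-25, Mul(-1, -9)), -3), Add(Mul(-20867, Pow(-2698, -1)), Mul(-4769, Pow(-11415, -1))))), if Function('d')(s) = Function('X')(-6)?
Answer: Rational(-10162074064611, 10265890) ≈ -9.8989e+5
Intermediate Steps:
Function('X')(c) = Mul(c, Add(1, c))
Function('d')(s) = 30 (Function('d')(s) = Mul(-6, Add(1, -6)) = Mul(-6, -5) = 30)
Mul(Add(Function('d')(52), -1479), Add(Mul(Mul(-25, Mul(-1, -9)), -3), Add(Mul(-20867, Pow(-2698, -1)), Mul(-4769, Pow(-11415, -1))))) = Mul(Add(30, -1479), Add(Mul(Mul(-25, Mul(-1, -9)), -3), Add(Mul(-20867, Pow(-2698, -1)), Mul(-4769, Pow(-11415, -1))))) = Mul(-1449, Add(Mul(Mul(-25, 9), -3), Add(Mul(-20867, Rational(-1, 2698)), Mul(-4769, Rational(-1, 11415))))) = Mul(-1449, Add(Mul(-225, -3), Add(Rational(20867, 2698), Rational(4769, 11415)))) = Mul(-1449, Add(675, Rational(251063567, 30797670))) = Mul(-1449, Rational(21039490817, 30797670)) = Rational(-10162074064611, 10265890)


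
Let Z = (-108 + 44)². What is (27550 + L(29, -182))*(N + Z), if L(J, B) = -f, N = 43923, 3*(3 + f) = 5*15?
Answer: 1321867032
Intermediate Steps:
f = 22 (f = -3 + (5*15)/3 = -3 + (⅓)*75 = -3 + 25 = 22)
L(J, B) = -22 (L(J, B) = -1*22 = -22)
Z = 4096 (Z = (-64)² = 4096)
(27550 + L(29, -182))*(N + Z) = (27550 - 22)*(43923 + 4096) = 27528*48019 = 1321867032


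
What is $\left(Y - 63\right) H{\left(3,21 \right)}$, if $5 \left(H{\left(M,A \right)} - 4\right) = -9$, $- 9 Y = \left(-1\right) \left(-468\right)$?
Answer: $-253$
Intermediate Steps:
$Y = -52$ ($Y = - \frac{\left(-1\right) \left(-468\right)}{9} = \left(- \frac{1}{9}\right) 468 = -52$)
$H{\left(M,A \right)} = \frac{11}{5}$ ($H{\left(M,A \right)} = 4 + \frac{1}{5} \left(-9\right) = 4 - \frac{9}{5} = \frac{11}{5}$)
$\left(Y - 63\right) H{\left(3,21 \right)} = \left(-52 - 63\right) \frac{11}{5} = \left(-115\right) \frac{11}{5} = -253$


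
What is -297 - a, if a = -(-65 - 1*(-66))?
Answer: -296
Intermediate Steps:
a = -1 (a = -(-65 + 66) = -1*1 = -1)
-297 - a = -297 - 1*(-1) = -297 + 1 = -296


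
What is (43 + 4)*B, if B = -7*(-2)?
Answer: 658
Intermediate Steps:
B = 14
(43 + 4)*B = (43 + 4)*14 = 47*14 = 658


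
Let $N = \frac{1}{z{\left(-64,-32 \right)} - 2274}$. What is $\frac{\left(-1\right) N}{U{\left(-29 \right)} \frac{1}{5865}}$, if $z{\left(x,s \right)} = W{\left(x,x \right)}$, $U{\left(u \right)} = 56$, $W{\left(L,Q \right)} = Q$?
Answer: $\frac{5865}{130928} \approx 0.044796$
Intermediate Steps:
$z{\left(x,s \right)} = x$
$N = - \frac{1}{2338}$ ($N = \frac{1}{-64 - 2274} = \frac{1}{-2338} = - \frac{1}{2338} \approx -0.00042772$)
$\frac{\left(-1\right) N}{U{\left(-29 \right)} \frac{1}{5865}} = \frac{\left(-1\right) \left(- \frac{1}{2338}\right)}{56 \cdot \frac{1}{5865}} = \frac{1}{2338 \cdot 56 \cdot \frac{1}{5865}} = \frac{1}{2338 \cdot \frac{56}{5865}} = \frac{1}{2338} \cdot \frac{5865}{56} = \frac{5865}{130928}$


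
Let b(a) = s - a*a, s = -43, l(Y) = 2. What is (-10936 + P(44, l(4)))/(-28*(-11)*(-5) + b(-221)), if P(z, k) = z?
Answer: 2723/12606 ≈ 0.21601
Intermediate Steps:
b(a) = -43 - a² (b(a) = -43 - a*a = -43 - a²)
(-10936 + P(44, l(4)))/(-28*(-11)*(-5) + b(-221)) = (-10936 + 44)/(-28*(-11)*(-5) + (-43 - 1*(-221)²)) = -10892/(308*(-5) + (-43 - 1*48841)) = -10892/(-1540 + (-43 - 48841)) = -10892/(-1540 - 48884) = -10892/(-50424) = -10892*(-1/50424) = 2723/12606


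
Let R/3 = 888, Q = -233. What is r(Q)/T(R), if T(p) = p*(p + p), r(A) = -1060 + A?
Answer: -431/4731264 ≈ -9.1096e-5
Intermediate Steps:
R = 2664 (R = 3*888 = 2664)
T(p) = 2*p² (T(p) = p*(2*p) = 2*p²)
r(Q)/T(R) = (-1060 - 233)/((2*2664²)) = -1293/(2*7096896) = -1293/14193792 = -1293*1/14193792 = -431/4731264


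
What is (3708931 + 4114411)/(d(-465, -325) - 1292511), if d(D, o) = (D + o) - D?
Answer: -3911671/646418 ≈ -6.0513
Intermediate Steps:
d(D, o) = o
(3708931 + 4114411)/(d(-465, -325) - 1292511) = (3708931 + 4114411)/(-325 - 1292511) = 7823342/(-1292836) = 7823342*(-1/1292836) = -3911671/646418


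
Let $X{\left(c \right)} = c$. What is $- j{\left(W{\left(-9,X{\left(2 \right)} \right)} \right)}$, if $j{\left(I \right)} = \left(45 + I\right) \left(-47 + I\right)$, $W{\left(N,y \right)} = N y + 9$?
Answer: $2016$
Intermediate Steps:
$W{\left(N,y \right)} = 9 + N y$
$j{\left(I \right)} = \left(-47 + I\right) \left(45 + I\right)$
$- j{\left(W{\left(-9,X{\left(2 \right)} \right)} \right)} = - (-2115 + \left(9 - 18\right)^{2} - 2 \left(9 - 18\right)) = - (-2115 + \left(-9\right)^{2} - -18) = - (-2115 + 81 + 18) = \left(-1\right) \left(-2016\right) = 2016$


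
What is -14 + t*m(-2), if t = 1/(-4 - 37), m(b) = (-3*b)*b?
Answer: -562/41 ≈ -13.707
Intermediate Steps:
m(b) = -3*b**2
t = -1/41 (t = 1/(-41) = -1/41 ≈ -0.024390)
-14 + t*m(-2) = -14 - (-3)*(-2)**2/41 = -14 - (-3)*4/41 = -14 - 1/41*(-12) = -14 + 12/41 = -562/41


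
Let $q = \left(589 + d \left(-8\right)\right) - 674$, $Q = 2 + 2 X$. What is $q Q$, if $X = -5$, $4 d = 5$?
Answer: $760$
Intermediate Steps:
$d = \frac{5}{4}$ ($d = \frac{1}{4} \cdot 5 = \frac{5}{4} \approx 1.25$)
$Q = -8$ ($Q = 2 + 2 \left(-5\right) = 2 - 10 = -8$)
$q = -95$ ($q = \left(589 + \frac{5}{4} \left(-8\right)\right) - 674 = \left(589 - 10\right) - 674 = 579 - 674 = -95$)
$q Q = \left(-95\right) \left(-8\right) = 760$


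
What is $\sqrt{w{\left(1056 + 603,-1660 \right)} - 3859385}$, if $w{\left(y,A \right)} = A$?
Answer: $3 i \sqrt{429005} \approx 1965.0 i$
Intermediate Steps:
$\sqrt{w{\left(1056 + 603,-1660 \right)} - 3859385} = \sqrt{-1660 - 3859385} = \sqrt{-3861045} = 3 i \sqrt{429005}$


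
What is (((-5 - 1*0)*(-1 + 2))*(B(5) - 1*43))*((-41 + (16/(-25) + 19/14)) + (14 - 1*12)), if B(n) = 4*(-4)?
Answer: -790541/70 ≈ -11293.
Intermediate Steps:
B(n) = -16
(((-5 - 1*0)*(-1 + 2))*(B(5) - 1*43))*((-41 + (16/(-25) + 19/14)) + (14 - 1*12)) = (((-5 - 1*0)*(-1 + 2))*(-16 - 1*43))*((-41 + (16/(-25) + 19/14)) + (14 - 1*12)) = (((-5 + 0)*1)*(-16 - 43))*((-41 + (16*(-1/25) + 19*(1/14))) + (14 - 12)) = (-5*1*(-59))*((-41 + (-16/25 + 19/14)) + 2) = (-5*(-59))*((-41 + 251/350) + 2) = 295*(-14099/350 + 2) = 295*(-13399/350) = -790541/70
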